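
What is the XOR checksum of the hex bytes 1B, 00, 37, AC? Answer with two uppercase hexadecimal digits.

XOR the bytes together:
  start with 0x1B
  0x1B ⊕ 0x00 = 0x1B
  0x1B ⊕ 0x37 = 0x2C
  0x2C ⊕ 0xAC = 0x80

80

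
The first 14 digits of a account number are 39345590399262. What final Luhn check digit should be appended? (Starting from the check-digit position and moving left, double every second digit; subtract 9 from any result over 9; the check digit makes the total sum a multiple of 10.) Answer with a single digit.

Partial digits right→left: 2 6 2 9 9 3 0 9 5 5 4 3 9 3
Double every second digit counting from the check-digit position (so the 1st, 3rd, 5th, ... of the partial from the right).
  doubled (with −9 where >9): 4 4 9 0 1 8 9 → sum 35
  kept as-is: 6 9 3 9 5 3 3 → sum 38
Total = 35 + 38 = 73.
Check digit = (10 − (73 mod 10)) mod 10 = 7.

7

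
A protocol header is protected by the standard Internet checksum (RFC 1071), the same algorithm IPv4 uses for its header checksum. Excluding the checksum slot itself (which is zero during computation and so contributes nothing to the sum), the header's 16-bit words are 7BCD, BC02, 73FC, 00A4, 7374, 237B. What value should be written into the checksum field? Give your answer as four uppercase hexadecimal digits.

BC9F

One's-complement addition (fold any carry out of bit 15 back into bit 0):
  0x7BCD + 0xBC02 = 0x137CF → wrap carry → 0x37D0
  0x37D0 + 0x73FC = 0x0ABCC
  0xABCC + 0x00A4 = 0x0AC70
  0xAC70 + 0x7374 = 0x11FE4 → wrap carry → 0x1FE5
  0x1FE5 + 0x237B = 0x04360
One's-complement sum = 0x4360.
Checksum = ~0x4360 & 0xFFFF = 0xBC9F.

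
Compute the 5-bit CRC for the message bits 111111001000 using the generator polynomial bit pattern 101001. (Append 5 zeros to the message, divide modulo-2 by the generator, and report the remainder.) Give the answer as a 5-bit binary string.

10111

Append 5 zeros: 11111100100000000. Divide by 101001 (XOR where the leading bit is 1):
  pos 0: 111111 XOR 101001 = 010110
  pos 1: 101100 XOR 101001 = 000101
  pos 4: 101010 XOR 101001 = 000011
  pos 8: 110000 XOR 101001 = 011001
  pos 9: 110010 XOR 101001 = 011011
  pos 10: 110110 XOR 101001 = 011111
  pos 11: 111110 XOR 101001 = 010111
Remainder (last 5 bits) = 10111. This is the CRC / FCS.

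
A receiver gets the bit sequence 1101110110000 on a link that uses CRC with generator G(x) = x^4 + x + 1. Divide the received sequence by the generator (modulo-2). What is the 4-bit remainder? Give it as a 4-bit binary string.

0000

Modulo-2 division of 1101110110000 by 10011:
  pos 0: 11011 XOR 10011 = 01000
  pos 1: 10001 XOR 10011 = 00010
  pos 4: 10011 XOR 10011 = 00000
Remainder = 0000 (zero — the frame passes the CRC check).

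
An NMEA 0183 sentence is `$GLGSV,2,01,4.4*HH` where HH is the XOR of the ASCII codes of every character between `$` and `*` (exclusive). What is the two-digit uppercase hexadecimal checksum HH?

XOR the ASCII codes of the payload characters:
  'G' = 0x47 → acc = 0x47
  'L' = 0x4C → acc = 0x0B
  'G' = 0x47 → acc = 0x4C
  'S' = 0x53 → acc = 0x1F
  'V' = 0x56 → acc = 0x49
  ',' = 0x2C → acc = 0x65
  '2' = 0x32 → acc = 0x57
  ',' = 0x2C → acc = 0x7B
  '0' = 0x30 → acc = 0x4B
  '1' = 0x31 → acc = 0x7A
  ',' = 0x2C → acc = 0x56
  '4' = 0x34 → acc = 0x62
  '.' = 0x2E → acc = 0x4C
  '4' = 0x34 → acc = 0x78
Checksum = 0x78.

78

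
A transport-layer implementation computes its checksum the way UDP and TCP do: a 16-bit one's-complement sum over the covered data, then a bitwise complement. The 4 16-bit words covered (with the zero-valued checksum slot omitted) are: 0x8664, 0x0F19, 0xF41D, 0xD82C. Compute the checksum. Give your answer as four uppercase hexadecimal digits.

One's-complement addition (fold any carry out of bit 15 back into bit 0):
  0x8664 + 0x0F19 = 0x0957D
  0x957D + 0xF41D = 0x1899A → wrap carry → 0x899B
  0x899B + 0xD82C = 0x161C7 → wrap carry → 0x61C8
One's-complement sum = 0x61C8.
Checksum = ~0x61C8 & 0xFFFF = 0x9E37.

9E37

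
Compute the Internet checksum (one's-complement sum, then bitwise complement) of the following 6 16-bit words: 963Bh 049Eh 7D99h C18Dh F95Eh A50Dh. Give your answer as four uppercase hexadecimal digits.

One's-complement addition (fold any carry out of bit 15 back into bit 0):
  0x963B + 0x049E = 0x09AD9
  0x9AD9 + 0x7D99 = 0x11872 → wrap carry → 0x1873
  0x1873 + 0xC18D = 0x0DA00
  0xDA00 + 0xF95E = 0x1D35E → wrap carry → 0xD35F
  0xD35F + 0xA50D = 0x1786C → wrap carry → 0x786D
One's-complement sum = 0x786D.
Checksum = ~0x786D & 0xFFFF = 0x8792.

8792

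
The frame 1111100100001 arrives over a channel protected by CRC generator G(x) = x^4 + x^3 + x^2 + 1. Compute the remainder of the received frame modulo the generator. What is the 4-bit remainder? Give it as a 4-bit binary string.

0010

Modulo-2 division of 1111100100001 by 11101:
  pos 0: 11111 XOR 11101 = 00010
  pos 3: 10001 XOR 11101 = 01100
  pos 4: 11000 XOR 11101 = 00101
  pos 6: 10100 XOR 11101 = 01001
  pos 7: 10010 XOR 11101 = 01111
  pos 8: 11111 XOR 11101 = 00010
Remainder = 0010 (nonzero — an error is detected).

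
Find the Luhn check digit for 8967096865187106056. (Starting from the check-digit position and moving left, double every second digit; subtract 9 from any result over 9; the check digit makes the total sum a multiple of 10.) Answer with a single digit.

6

Partial digits right→left: 6 5 0 6 0 1 7 8 1 5 6 8 6 9 0 7 6 9 8
Double every second digit counting from the check-digit position (so the 1st, 3rd, 5th, ... of the partial from the right).
  doubled (with −9 where >9): 3 0 0 5 2 3 3 0 3 7 → sum 26
  kept as-is: 5 6 1 8 5 8 9 7 9 → sum 58
Total = 26 + 58 = 84.
Check digit = (10 − (84 mod 10)) mod 10 = 6.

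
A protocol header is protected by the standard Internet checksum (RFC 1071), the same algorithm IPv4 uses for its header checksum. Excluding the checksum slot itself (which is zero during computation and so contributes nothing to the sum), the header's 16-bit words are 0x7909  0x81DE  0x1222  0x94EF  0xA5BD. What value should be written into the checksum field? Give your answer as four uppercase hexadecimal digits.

One's-complement addition (fold any carry out of bit 15 back into bit 0):
  0x7909 + 0x81DE = 0x0FAE7
  0xFAE7 + 0x1222 = 0x10D09 → wrap carry → 0x0D0A
  0x0D0A + 0x94EF = 0x0A1F9
  0xA1F9 + 0xA5BD = 0x147B6 → wrap carry → 0x47B7
One's-complement sum = 0x47B7.
Checksum = ~0x47B7 & 0xFFFF = 0xB848.

B848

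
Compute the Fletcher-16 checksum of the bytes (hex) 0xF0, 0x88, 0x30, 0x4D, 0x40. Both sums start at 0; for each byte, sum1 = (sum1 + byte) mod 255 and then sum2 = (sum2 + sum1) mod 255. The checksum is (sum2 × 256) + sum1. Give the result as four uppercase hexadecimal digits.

Running sums (mod 255):
  after byte 0 (0xF0): sum1=240, sum2=240
  after byte 1 (0x88): sum1=121, sum2=106
  after byte 2 (0x30): sum1=169, sum2=20
  after byte 3 (0x4D): sum1=246, sum2=11
  after byte 4 (0x40): sum1=55, sum2=66
Checksum = sum2·256 + sum1 = 66·256 + 55 = 16951 = 0x4237.

4237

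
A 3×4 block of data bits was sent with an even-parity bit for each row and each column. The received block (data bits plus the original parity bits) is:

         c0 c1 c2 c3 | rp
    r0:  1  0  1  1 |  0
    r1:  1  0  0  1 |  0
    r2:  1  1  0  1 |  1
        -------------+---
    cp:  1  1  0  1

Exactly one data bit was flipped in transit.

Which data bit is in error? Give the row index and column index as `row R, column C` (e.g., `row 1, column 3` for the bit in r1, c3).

row 0, column 2

Recompute each row's even parity and compare to rp:
  r0: data parity 1, sent rp 0 → mismatch
  r1: data parity 0, sent rp 0 → ok
  r2: data parity 1, sent rp 1 → ok
Recompute each column's even parity and compare to cp:
  c0: data parity 1, sent cp 1 → ok
  c1: data parity 1, sent cp 1 → ok
  c2: data parity 1, sent cp 0 → mismatch
  c3: data parity 1, sent cp 1 → ok
Exactly one row (r0) and one column (c2) fail → the flipped bit is at their intersection.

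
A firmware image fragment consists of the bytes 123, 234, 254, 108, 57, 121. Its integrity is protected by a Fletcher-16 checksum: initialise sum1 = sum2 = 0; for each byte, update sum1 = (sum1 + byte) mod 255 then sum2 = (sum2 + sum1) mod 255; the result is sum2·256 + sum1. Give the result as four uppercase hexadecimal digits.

A884

Running sums (mod 255):
  after byte 0 (123): sum1=123, sum2=123
  after byte 1 (234): sum1=102, sum2=225
  after byte 2 (254): sum1=101, sum2=71
  after byte 3 (108): sum1=209, sum2=25
  after byte 4 (57): sum1=11, sum2=36
  after byte 5 (121): sum1=132, sum2=168
Checksum = sum2·256 + sum1 = 168·256 + 132 = 43140 = 0xA884.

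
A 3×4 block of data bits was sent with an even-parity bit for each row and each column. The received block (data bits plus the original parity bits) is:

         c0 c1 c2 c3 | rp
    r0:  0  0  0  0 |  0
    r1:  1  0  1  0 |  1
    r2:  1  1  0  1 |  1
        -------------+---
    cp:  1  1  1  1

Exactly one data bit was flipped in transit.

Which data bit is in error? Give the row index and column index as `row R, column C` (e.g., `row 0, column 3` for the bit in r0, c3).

row 1, column 0

Recompute each row's even parity and compare to rp:
  r0: data parity 0, sent rp 0 → ok
  r1: data parity 0, sent rp 1 → mismatch
  r2: data parity 1, sent rp 1 → ok
Recompute each column's even parity and compare to cp:
  c0: data parity 0, sent cp 1 → mismatch
  c1: data parity 1, sent cp 1 → ok
  c2: data parity 1, sent cp 1 → ok
  c3: data parity 1, sent cp 1 → ok
Exactly one row (r1) and one column (c0) fail → the flipped bit is at their intersection.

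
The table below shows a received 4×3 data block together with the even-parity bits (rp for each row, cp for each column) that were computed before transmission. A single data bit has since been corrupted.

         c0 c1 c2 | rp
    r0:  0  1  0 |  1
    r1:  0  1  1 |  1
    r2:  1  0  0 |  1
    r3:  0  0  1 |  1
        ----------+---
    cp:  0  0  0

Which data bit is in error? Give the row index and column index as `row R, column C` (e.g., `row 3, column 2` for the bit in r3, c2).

row 1, column 0

Recompute each row's even parity and compare to rp:
  r0: data parity 1, sent rp 1 → ok
  r1: data parity 0, sent rp 1 → mismatch
  r2: data parity 1, sent rp 1 → ok
  r3: data parity 1, sent rp 1 → ok
Recompute each column's even parity and compare to cp:
  c0: data parity 1, sent cp 0 → mismatch
  c1: data parity 0, sent cp 0 → ok
  c2: data parity 0, sent cp 0 → ok
Exactly one row (r1) and one column (c0) fail → the flipped bit is at their intersection.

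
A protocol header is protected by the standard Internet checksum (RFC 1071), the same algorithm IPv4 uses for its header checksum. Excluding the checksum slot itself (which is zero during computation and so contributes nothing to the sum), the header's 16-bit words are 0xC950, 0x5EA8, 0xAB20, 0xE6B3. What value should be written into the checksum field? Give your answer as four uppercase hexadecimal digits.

One's-complement addition (fold any carry out of bit 15 back into bit 0):
  0xC950 + 0x5EA8 = 0x127F8 → wrap carry → 0x27F9
  0x27F9 + 0xAB20 = 0x0D319
  0xD319 + 0xE6B3 = 0x1B9CC → wrap carry → 0xB9CD
One's-complement sum = 0xB9CD.
Checksum = ~0xB9CD & 0xFFFF = 0x4632.

4632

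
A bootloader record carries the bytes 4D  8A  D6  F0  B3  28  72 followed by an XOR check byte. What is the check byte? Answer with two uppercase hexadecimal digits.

XOR the bytes together:
  start with 0x4D
  0x4D ⊕ 0x8A = 0xC7
  0xC7 ⊕ 0xD6 = 0x11
  0x11 ⊕ 0xF0 = 0xE1
  0xE1 ⊕ 0xB3 = 0x52
  0x52 ⊕ 0x28 = 0x7A
  0x7A ⊕ 0x72 = 0x08

08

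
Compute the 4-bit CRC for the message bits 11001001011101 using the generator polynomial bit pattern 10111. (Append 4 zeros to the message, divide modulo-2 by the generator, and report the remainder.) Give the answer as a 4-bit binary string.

Append 4 zeros: 110010010111010000. Divide by 10111 (XOR where the leading bit is 1):
  pos 0: 11001 XOR 10111 = 01110
  pos 1: 11100 XOR 10111 = 01011
  pos 2: 10110 XOR 10111 = 00001
  pos 6: 11011 XOR 10111 = 01100
  pos 7: 11001 XOR 10111 = 01110
  pos 8: 11100 XOR 10111 = 01011
  pos 9: 10111 XOR 10111 = 00000
Remainder (last 4 bits) = 0000. This is the CRC / FCS.

0000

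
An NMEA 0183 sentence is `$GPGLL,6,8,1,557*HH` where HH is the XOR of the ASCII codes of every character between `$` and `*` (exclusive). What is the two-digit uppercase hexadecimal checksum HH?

XOR the ASCII codes of the payload characters:
  'G' = 0x47 → acc = 0x47
  'P' = 0x50 → acc = 0x17
  'G' = 0x47 → acc = 0x50
  'L' = 0x4C → acc = 0x1C
  'L' = 0x4C → acc = 0x50
  ',' = 0x2C → acc = 0x7C
  '6' = 0x36 → acc = 0x4A
  ',' = 0x2C → acc = 0x66
  '8' = 0x38 → acc = 0x5E
  ',' = 0x2C → acc = 0x72
  '1' = 0x31 → acc = 0x43
  ',' = 0x2C → acc = 0x6F
  '5' = 0x35 → acc = 0x5A
  '5' = 0x35 → acc = 0x6F
  '7' = 0x37 → acc = 0x58
Checksum = 0x58.

58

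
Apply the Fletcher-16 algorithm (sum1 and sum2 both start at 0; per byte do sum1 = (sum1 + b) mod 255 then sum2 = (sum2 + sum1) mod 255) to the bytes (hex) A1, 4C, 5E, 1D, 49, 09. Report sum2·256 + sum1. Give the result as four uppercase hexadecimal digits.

Running sums (mod 255):
  after byte 0 (A1): sum1=161, sum2=161
  after byte 1 (4C): sum1=237, sum2=143
  after byte 2 (5E): sum1=76, sum2=219
  after byte 3 (1D): sum1=105, sum2=69
  after byte 4 (49): sum1=178, sum2=247
  after byte 5 (09): sum1=187, sum2=179
Checksum = sum2·256 + sum1 = 179·256 + 187 = 46011 = 0xB3BB.

B3BB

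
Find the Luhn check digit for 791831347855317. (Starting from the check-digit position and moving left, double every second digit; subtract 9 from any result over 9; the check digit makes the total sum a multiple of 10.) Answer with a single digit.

Partial digits right→left: 7 1 3 5 5 8 7 4 3 1 3 8 1 9 7
Double every second digit counting from the check-digit position (so the 1st, 3rd, 5th, ... of the partial from the right).
  doubled (with −9 where >9): 5 6 1 5 6 6 2 5 → sum 36
  kept as-is: 1 5 8 4 1 8 9 → sum 36
Total = 36 + 36 = 72.
Check digit = (10 − (72 mod 10)) mod 10 = 8.

8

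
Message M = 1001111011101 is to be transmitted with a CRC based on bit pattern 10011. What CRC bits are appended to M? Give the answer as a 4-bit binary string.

Append 4 zeros: 10011110111010000. Divide by 10011 (XOR where the leading bit is 1):
  pos 0: 10011 XOR 10011 = 00000
  pos 5: 11011 XOR 10011 = 01000
  pos 6: 10001 XOR 10011 = 00010
  pos 9: 10010 XOR 10011 = 00001
Remainder (last 4 bits) = 1000. This is the CRC / FCS.

1000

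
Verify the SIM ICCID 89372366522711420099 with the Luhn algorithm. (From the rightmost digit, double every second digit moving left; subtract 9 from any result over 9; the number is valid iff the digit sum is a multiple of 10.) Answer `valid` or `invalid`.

From the right, keep odd positions and double even positions (subtract 9 from any doubled value over 9):
  doubled (positions 2,4,...): 9 0 8 2 4 1 3 4 6 7 → sum 44
  kept (positions 1,3,...): 9 0 2 1 7 2 6 3 7 9 → sum 46
Total = 90.
90 mod 10 = 0, so the number is valid.

valid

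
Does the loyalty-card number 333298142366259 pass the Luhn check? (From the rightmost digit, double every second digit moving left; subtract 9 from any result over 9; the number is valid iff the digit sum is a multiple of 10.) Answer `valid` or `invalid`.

From the right, keep odd positions and double even positions (subtract 9 from any doubled value over 9):
  doubled (positions 2,4,...): 1 3 6 8 7 4 6 → sum 35
  kept (positions 1,3,...): 9 2 6 2 1 9 3 3 → sum 35
Total = 70.
70 mod 10 = 0, so the number is valid.

valid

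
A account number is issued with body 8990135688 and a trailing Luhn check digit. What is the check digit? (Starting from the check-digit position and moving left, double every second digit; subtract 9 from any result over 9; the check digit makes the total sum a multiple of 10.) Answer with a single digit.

4

Partial digits right→left: 8 8 6 5 3 1 0 9 9 8
Double every second digit counting from the check-digit position (so the 1st, 3rd, 5th, ... of the partial from the right).
  doubled (with −9 where >9): 7 3 6 0 9 → sum 25
  kept as-is: 8 5 1 9 8 → sum 31
Total = 25 + 31 = 56.
Check digit = (10 − (56 mod 10)) mod 10 = 4.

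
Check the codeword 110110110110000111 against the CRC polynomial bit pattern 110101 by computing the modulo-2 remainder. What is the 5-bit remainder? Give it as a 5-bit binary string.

00010

Modulo-2 division of 110110110110000111 by 110101:
  pos 0: 110110 XOR 110101 = 000011
  pos 4: 111101 XOR 110101 = 001000
  pos 6: 100010 XOR 110101 = 010111
  pos 7: 101110 XOR 110101 = 011011
  pos 8: 110110 XOR 110101 = 000011
  pos 12: 110111 XOR 110101 = 000010
Remainder = 00010 (nonzero — an error is detected).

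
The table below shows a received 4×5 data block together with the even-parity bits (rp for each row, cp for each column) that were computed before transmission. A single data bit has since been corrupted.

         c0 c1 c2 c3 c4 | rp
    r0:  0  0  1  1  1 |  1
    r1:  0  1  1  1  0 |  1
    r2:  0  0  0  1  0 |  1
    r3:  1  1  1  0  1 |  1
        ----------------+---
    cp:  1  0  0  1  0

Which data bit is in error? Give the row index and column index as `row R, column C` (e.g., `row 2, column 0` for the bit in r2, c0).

Recompute each row's even parity and compare to rp:
  r0: data parity 1, sent rp 1 → ok
  r1: data parity 1, sent rp 1 → ok
  r2: data parity 1, sent rp 1 → ok
  r3: data parity 0, sent rp 1 → mismatch
Recompute each column's even parity and compare to cp:
  c0: data parity 1, sent cp 1 → ok
  c1: data parity 0, sent cp 0 → ok
  c2: data parity 1, sent cp 0 → mismatch
  c3: data parity 1, sent cp 1 → ok
  c4: data parity 0, sent cp 0 → ok
Exactly one row (r3) and one column (c2) fail → the flipped bit is at their intersection.

row 3, column 2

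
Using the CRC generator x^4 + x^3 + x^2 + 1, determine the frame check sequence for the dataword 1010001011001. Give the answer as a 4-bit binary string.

0011

Append 4 zeros: 10100010110010000. Divide by 11101 (XOR where the leading bit is 1):
  pos 0: 10100 XOR 11101 = 01001
  pos 1: 10010 XOR 11101 = 01111
  pos 2: 11111 XOR 11101 = 00010
  pos 5: 10011 XOR 11101 = 01110
  pos 6: 11100 XOR 11101 = 00001
  pos 10: 10100 XOR 11101 = 01001
  pos 11: 10010 XOR 11101 = 01111
  pos 12: 11110 XOR 11101 = 00011
Remainder (last 4 bits) = 0011. This is the CRC / FCS.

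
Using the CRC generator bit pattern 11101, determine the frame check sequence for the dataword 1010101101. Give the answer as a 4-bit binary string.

Append 4 zeros: 10101011010000. Divide by 11101 (XOR where the leading bit is 1):
  pos 0: 10101 XOR 11101 = 01000
  pos 1: 10000 XOR 11101 = 01101
  pos 2: 11011 XOR 11101 = 00110
  pos 4: 11010 XOR 11101 = 00111
  pos 6: 11110 XOR 11101 = 00011
  pos 9: 11000 XOR 11101 = 00101
Remainder (last 4 bits) = 0101. This is the CRC / FCS.

0101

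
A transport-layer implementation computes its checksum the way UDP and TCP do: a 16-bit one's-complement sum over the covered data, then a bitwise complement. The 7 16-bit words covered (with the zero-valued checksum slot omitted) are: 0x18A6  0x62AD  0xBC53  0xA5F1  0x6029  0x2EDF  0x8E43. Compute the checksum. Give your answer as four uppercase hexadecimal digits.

One's-complement addition (fold any carry out of bit 15 back into bit 0):
  0x18A6 + 0x62AD = 0x07B53
  0x7B53 + 0xBC53 = 0x137A6 → wrap carry → 0x37A7
  0x37A7 + 0xA5F1 = 0x0DD98
  0xDD98 + 0x6029 = 0x13DC1 → wrap carry → 0x3DC2
  0x3DC2 + 0x2EDF = 0x06CA1
  0x6CA1 + 0x8E43 = 0x0FAE4
One's-complement sum = 0xFAE4.
Checksum = ~0xFAE4 & 0xFFFF = 0x051B.

051B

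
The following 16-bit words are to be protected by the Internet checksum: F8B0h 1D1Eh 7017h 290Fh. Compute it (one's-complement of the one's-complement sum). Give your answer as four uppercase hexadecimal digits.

510A

One's-complement addition (fold any carry out of bit 15 back into bit 0):
  0xF8B0 + 0x1D1E = 0x115CE → wrap carry → 0x15CF
  0x15CF + 0x7017 = 0x085E6
  0x85E6 + 0x290F = 0x0AEF5
One's-complement sum = 0xAEF5.
Checksum = ~0xAEF5 & 0xFFFF = 0x510A.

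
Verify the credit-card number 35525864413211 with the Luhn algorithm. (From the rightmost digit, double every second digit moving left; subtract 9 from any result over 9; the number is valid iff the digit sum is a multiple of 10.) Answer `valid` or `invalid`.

From the right, keep odd positions and double even positions (subtract 9 from any doubled value over 9):
  doubled (positions 2,4,...): 2 6 8 3 1 1 6 → sum 27
  kept (positions 1,3,...): 1 2 1 4 8 2 5 → sum 23
Total = 50.
50 mod 10 = 0, so the number is valid.

valid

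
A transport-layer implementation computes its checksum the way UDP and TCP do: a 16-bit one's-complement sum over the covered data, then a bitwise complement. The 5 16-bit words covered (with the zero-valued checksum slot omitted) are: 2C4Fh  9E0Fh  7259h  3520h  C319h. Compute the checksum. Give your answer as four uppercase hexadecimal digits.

One's-complement addition (fold any carry out of bit 15 back into bit 0):
  0x2C4F + 0x9E0F = 0x0CA5E
  0xCA5E + 0x7259 = 0x13CB7 → wrap carry → 0x3CB8
  0x3CB8 + 0x3520 = 0x071D8
  0x71D8 + 0xC319 = 0x134F1 → wrap carry → 0x34F2
One's-complement sum = 0x34F2.
Checksum = ~0x34F2 & 0xFFFF = 0xCB0D.

CB0D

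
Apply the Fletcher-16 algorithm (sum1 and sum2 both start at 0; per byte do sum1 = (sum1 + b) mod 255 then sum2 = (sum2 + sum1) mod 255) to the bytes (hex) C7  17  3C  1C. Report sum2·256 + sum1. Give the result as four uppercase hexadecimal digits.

F837

Running sums (mod 255):
  after byte 0 (C7): sum1=199, sum2=199
  after byte 1 (17): sum1=222, sum2=166
  after byte 2 (3C): sum1=27, sum2=193
  after byte 3 (1C): sum1=55, sum2=248
Checksum = sum2·256 + sum1 = 248·256 + 55 = 63543 = 0xF837.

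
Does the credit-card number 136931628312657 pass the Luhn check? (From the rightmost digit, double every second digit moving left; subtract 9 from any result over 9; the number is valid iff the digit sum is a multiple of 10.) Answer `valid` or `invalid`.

From the right, keep odd positions and double even positions (subtract 9 from any doubled value over 9):
  doubled (positions 2,4,...): 1 4 6 4 2 9 6 → sum 32
  kept (positions 1,3,...): 7 6 1 8 6 3 6 1 → sum 38
Total = 70.
70 mod 10 = 0, so the number is valid.

valid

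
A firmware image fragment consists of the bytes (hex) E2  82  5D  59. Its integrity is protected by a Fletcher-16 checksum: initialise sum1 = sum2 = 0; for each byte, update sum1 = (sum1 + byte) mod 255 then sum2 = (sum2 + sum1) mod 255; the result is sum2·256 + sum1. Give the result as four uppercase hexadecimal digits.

271C

Running sums (mod 255):
  after byte 0 (E2): sum1=226, sum2=226
  after byte 1 (82): sum1=101, sum2=72
  after byte 2 (5D): sum1=194, sum2=11
  after byte 3 (59): sum1=28, sum2=39
Checksum = sum2·256 + sum1 = 39·256 + 28 = 10012 = 0x271C.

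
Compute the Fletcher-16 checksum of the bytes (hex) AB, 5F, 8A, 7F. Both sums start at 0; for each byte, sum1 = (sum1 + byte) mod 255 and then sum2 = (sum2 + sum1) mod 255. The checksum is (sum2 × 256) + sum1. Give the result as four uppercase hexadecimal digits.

Running sums (mod 255):
  after byte 0 (AB): sum1=171, sum2=171
  after byte 1 (5F): sum1=11, sum2=182
  after byte 2 (8A): sum1=149, sum2=76
  after byte 3 (7F): sum1=21, sum2=97
Checksum = sum2·256 + sum1 = 97·256 + 21 = 24853 = 0x6115.

6115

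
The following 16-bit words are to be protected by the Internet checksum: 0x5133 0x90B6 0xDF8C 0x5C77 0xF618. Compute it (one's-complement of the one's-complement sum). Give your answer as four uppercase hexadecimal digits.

EBF8

One's-complement addition (fold any carry out of bit 15 back into bit 0):
  0x5133 + 0x90B6 = 0x0E1E9
  0xE1E9 + 0xDF8C = 0x1C175 → wrap carry → 0xC176
  0xC176 + 0x5C77 = 0x11DED → wrap carry → 0x1DEE
  0x1DEE + 0xF618 = 0x11406 → wrap carry → 0x1407
One's-complement sum = 0x1407.
Checksum = ~0x1407 & 0xFFFF = 0xEBF8.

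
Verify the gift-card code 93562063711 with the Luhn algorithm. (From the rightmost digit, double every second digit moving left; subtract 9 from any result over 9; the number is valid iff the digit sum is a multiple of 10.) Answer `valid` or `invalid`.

From the right, keep odd positions and double even positions (subtract 9 from any doubled value over 9):
  doubled (positions 2,4,...): 2 6 0 3 6 → sum 17
  kept (positions 1,3,...): 1 7 6 2 5 9 → sum 30
Total = 47.
47 mod 10 = 7, so the number is invalid.

invalid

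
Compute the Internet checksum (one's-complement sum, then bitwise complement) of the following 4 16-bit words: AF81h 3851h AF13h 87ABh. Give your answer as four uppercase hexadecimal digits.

One's-complement addition (fold any carry out of bit 15 back into bit 0):
  0xAF81 + 0x3851 = 0x0E7D2
  0xE7D2 + 0xAF13 = 0x196E5 → wrap carry → 0x96E6
  0x96E6 + 0x87AB = 0x11E91 → wrap carry → 0x1E92
One's-complement sum = 0x1E92.
Checksum = ~0x1E92 & 0xFFFF = 0xE16D.

E16D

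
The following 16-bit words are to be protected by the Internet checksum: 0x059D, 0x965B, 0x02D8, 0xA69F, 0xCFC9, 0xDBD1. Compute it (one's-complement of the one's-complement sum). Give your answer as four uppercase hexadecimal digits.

0EF4

One's-complement addition (fold any carry out of bit 15 back into bit 0):
  0x059D + 0x965B = 0x09BF8
  0x9BF8 + 0x02D8 = 0x09ED0
  0x9ED0 + 0xA69F = 0x1456F → wrap carry → 0x4570
  0x4570 + 0xCFC9 = 0x11539 → wrap carry → 0x153A
  0x153A + 0xDBD1 = 0x0F10B
One's-complement sum = 0xF10B.
Checksum = ~0xF10B & 0xFFFF = 0x0EF4.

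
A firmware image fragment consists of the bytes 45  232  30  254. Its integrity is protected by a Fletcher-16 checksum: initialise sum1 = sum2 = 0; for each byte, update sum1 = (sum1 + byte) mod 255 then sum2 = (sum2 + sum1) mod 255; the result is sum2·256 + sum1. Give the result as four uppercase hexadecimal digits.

Running sums (mod 255):
  after byte 0 (45): sum1=45, sum2=45
  after byte 1 (232): sum1=22, sum2=67
  after byte 2 (30): sum1=52, sum2=119
  after byte 3 (254): sum1=51, sum2=170
Checksum = sum2·256 + sum1 = 170·256 + 51 = 43571 = 0xAA33.

AA33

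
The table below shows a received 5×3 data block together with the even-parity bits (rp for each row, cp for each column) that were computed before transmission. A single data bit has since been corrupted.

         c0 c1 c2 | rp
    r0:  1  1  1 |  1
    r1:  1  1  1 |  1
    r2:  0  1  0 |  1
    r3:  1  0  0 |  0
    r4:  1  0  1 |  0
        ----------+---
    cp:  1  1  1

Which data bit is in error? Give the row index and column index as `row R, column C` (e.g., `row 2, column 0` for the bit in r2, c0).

row 3, column 0

Recompute each row's even parity and compare to rp:
  r0: data parity 1, sent rp 1 → ok
  r1: data parity 1, sent rp 1 → ok
  r2: data parity 1, sent rp 1 → ok
  r3: data parity 1, sent rp 0 → mismatch
  r4: data parity 0, sent rp 0 → ok
Recompute each column's even parity and compare to cp:
  c0: data parity 0, sent cp 1 → mismatch
  c1: data parity 1, sent cp 1 → ok
  c2: data parity 1, sent cp 1 → ok
Exactly one row (r3) and one column (c0) fail → the flipped bit is at their intersection.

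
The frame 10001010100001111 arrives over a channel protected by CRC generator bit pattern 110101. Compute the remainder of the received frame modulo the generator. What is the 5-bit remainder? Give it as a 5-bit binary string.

Modulo-2 division of 10001010100001111 by 110101:
  pos 0: 100010 XOR 110101 = 010111
  pos 1: 101111 XOR 110101 = 011010
  pos 2: 110100 XOR 110101 = 000001
  pos 7: 110000 XOR 110101 = 000101
  pos 10: 101111 XOR 110101 = 011010
  pos 11: 110101 XOR 110101 = 000000
Remainder = 00000 (zero — the frame passes the CRC check).

00000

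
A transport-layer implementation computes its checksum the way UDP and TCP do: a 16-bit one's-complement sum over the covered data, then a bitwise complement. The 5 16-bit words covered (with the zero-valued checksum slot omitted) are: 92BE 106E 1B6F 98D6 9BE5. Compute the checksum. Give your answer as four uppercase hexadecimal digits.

One's-complement addition (fold any carry out of bit 15 back into bit 0):
  0x92BE + 0x106E = 0x0A32C
  0xA32C + 0x1B6F = 0x0BE9B
  0xBE9B + 0x98D6 = 0x15771 → wrap carry → 0x5772
  0x5772 + 0x9BE5 = 0x0F357
One's-complement sum = 0xF357.
Checksum = ~0xF357 & 0xFFFF = 0x0CA8.

0CA8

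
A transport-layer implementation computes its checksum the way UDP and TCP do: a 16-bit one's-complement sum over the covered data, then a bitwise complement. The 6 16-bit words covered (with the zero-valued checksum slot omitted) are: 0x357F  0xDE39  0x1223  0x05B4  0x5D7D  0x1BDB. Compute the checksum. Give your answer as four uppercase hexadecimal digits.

One's-complement addition (fold any carry out of bit 15 back into bit 0):
  0x357F + 0xDE39 = 0x113B8 → wrap carry → 0x13B9
  0x13B9 + 0x1223 = 0x025DC
  0x25DC + 0x05B4 = 0x02B90
  0x2B90 + 0x5D7D = 0x0890D
  0x890D + 0x1BDB = 0x0A4E8
One's-complement sum = 0xA4E8.
Checksum = ~0xA4E8 & 0xFFFF = 0x5B17.

5B17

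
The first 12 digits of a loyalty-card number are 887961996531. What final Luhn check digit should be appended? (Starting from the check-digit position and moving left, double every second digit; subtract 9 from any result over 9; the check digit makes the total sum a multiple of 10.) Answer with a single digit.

Partial digits right→left: 1 3 5 6 9 9 1 6 9 7 8 8
Double every second digit counting from the check-digit position (so the 1st, 3rd, 5th, ... of the partial from the right).
  doubled (with −9 where >9): 2 1 9 2 9 7 → sum 30
  kept as-is: 3 6 9 6 7 8 → sum 39
Total = 30 + 39 = 69.
Check digit = (10 − (69 mod 10)) mod 10 = 1.

1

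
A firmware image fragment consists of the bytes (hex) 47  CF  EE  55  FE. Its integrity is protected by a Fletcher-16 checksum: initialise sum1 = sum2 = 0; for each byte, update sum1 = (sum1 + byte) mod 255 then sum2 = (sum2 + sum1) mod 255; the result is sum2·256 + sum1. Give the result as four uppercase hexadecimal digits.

1A5A

Running sums (mod 255):
  after byte 0 (47): sum1=71, sum2=71
  after byte 1 (CF): sum1=23, sum2=94
  after byte 2 (EE): sum1=6, sum2=100
  after byte 3 (55): sum1=91, sum2=191
  after byte 4 (FE): sum1=90, sum2=26
Checksum = sum2·256 + sum1 = 26·256 + 90 = 6746 = 0x1A5A.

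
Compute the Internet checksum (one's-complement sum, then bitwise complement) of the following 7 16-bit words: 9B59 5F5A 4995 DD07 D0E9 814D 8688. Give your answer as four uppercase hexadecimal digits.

05EF

One's-complement addition (fold any carry out of bit 15 back into bit 0):
  0x9B59 + 0x5F5A = 0x0FAB3
  0xFAB3 + 0x4995 = 0x14448 → wrap carry → 0x4449
  0x4449 + 0xDD07 = 0x12150 → wrap carry → 0x2151
  0x2151 + 0xD0E9 = 0x0F23A
  0xF23A + 0x814D = 0x17387 → wrap carry → 0x7388
  0x7388 + 0x8688 = 0x0FA10
One's-complement sum = 0xFA10.
Checksum = ~0xFA10 & 0xFFFF = 0x05EF.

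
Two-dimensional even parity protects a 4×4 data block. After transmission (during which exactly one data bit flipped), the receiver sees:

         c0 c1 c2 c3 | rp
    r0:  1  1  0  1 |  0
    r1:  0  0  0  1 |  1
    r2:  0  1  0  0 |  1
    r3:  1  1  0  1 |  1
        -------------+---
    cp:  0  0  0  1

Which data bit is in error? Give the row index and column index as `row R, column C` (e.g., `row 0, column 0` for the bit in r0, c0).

Recompute each row's even parity and compare to rp:
  r0: data parity 1, sent rp 0 → mismatch
  r1: data parity 1, sent rp 1 → ok
  r2: data parity 1, sent rp 1 → ok
  r3: data parity 1, sent rp 1 → ok
Recompute each column's even parity and compare to cp:
  c0: data parity 0, sent cp 0 → ok
  c1: data parity 1, sent cp 0 → mismatch
  c2: data parity 0, sent cp 0 → ok
  c3: data parity 1, sent cp 1 → ok
Exactly one row (r0) and one column (c1) fail → the flipped bit is at their intersection.

row 0, column 1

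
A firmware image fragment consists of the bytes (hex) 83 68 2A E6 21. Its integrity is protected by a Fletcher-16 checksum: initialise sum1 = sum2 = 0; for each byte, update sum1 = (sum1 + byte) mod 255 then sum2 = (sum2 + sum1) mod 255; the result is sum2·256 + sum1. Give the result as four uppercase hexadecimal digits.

A01E

Running sums (mod 255):
  after byte 0 (83): sum1=131, sum2=131
  after byte 1 (68): sum1=235, sum2=111
  after byte 2 (2A): sum1=22, sum2=133
  after byte 3 (E6): sum1=252, sum2=130
  after byte 4 (21): sum1=30, sum2=160
Checksum = sum2·256 + sum1 = 160·256 + 30 = 40990 = 0xA01E.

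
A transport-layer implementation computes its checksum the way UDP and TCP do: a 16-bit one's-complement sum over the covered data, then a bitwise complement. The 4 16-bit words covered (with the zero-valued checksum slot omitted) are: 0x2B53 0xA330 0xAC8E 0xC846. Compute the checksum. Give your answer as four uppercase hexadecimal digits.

One's-complement addition (fold any carry out of bit 15 back into bit 0):
  0x2B53 + 0xA330 = 0x0CE83
  0xCE83 + 0xAC8E = 0x17B11 → wrap carry → 0x7B12
  0x7B12 + 0xC846 = 0x14358 → wrap carry → 0x4359
One's-complement sum = 0x4359.
Checksum = ~0x4359 & 0xFFFF = 0xBCA6.

BCA6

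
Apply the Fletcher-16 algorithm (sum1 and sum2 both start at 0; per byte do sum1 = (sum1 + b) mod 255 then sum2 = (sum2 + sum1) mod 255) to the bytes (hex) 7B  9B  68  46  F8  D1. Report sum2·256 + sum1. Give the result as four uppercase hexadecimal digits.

Running sums (mod 255):
  after byte 0 (7B): sum1=123, sum2=123
  after byte 1 (9B): sum1=23, sum2=146
  after byte 2 (68): sum1=127, sum2=18
  after byte 3 (46): sum1=197, sum2=215
  after byte 4 (F8): sum1=190, sum2=150
  after byte 5 (D1): sum1=144, sum2=39
Checksum = sum2·256 + sum1 = 39·256 + 144 = 10128 = 0x2790.

2790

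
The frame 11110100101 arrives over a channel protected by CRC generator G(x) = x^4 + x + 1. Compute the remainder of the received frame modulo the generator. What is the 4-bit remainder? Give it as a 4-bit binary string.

Modulo-2 division of 11110100101 by 10011:
  pos 0: 11110 XOR 10011 = 01101
  pos 1: 11011 XOR 10011 = 01000
  pos 2: 10000 XOR 10011 = 00011
  pos 5: 11010 XOR 10011 = 01001
  pos 6: 10011 XOR 10011 = 00000
Remainder = 0000 (zero — the frame passes the CRC check).

0000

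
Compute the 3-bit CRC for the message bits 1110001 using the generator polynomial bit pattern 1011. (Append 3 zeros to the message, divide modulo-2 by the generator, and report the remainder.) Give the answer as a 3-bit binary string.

100

Append 3 zeros: 1110001000. Divide by 1011 (XOR where the leading bit is 1):
  pos 0: 1110 XOR 1011 = 0101
  pos 1: 1010 XOR 1011 = 0001
  pos 4: 1010 XOR 1011 = 0001
Remainder (last 3 bits) = 100. This is the CRC / FCS.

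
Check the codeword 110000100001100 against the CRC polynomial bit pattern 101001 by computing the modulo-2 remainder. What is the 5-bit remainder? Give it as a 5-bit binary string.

00000

Modulo-2 division of 110000100001100 by 101001:
  pos 0: 110000 XOR 101001 = 011001
  pos 1: 110011 XOR 101001 = 011010
  pos 2: 110100 XOR 101001 = 011101
  pos 3: 111010 XOR 101001 = 010011
  pos 4: 100110 XOR 101001 = 001111
  pos 6: 111101 XOR 101001 = 010100
  pos 7: 101001 XOR 101001 = 000000
Remainder = 00000 (zero — the frame passes the CRC check).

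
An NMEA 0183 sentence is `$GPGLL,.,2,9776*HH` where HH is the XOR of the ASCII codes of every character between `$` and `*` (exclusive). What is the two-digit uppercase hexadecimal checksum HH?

XOR the ASCII codes of the payload characters:
  'G' = 0x47 → acc = 0x47
  'P' = 0x50 → acc = 0x17
  'G' = 0x47 → acc = 0x50
  'L' = 0x4C → acc = 0x1C
  'L' = 0x4C → acc = 0x50
  ',' = 0x2C → acc = 0x7C
  '.' = 0x2E → acc = 0x52
  ',' = 0x2C → acc = 0x7E
  '2' = 0x32 → acc = 0x4C
  ',' = 0x2C → acc = 0x60
  '9' = 0x39 → acc = 0x59
  '7' = 0x37 → acc = 0x6E
  '7' = 0x37 → acc = 0x59
  '6' = 0x36 → acc = 0x6F
Checksum = 0x6F.

6F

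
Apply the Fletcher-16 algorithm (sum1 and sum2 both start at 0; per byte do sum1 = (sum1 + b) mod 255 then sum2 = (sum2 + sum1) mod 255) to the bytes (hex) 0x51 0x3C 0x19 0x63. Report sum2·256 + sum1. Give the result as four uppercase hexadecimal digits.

8F0A

Running sums (mod 255):
  after byte 0 (0x51): sum1=81, sum2=81
  after byte 1 (0x3C): sum1=141, sum2=222
  after byte 2 (0x19): sum1=166, sum2=133
  after byte 3 (0x63): sum1=10, sum2=143
Checksum = sum2·256 + sum1 = 143·256 + 10 = 36618 = 0x8F0A.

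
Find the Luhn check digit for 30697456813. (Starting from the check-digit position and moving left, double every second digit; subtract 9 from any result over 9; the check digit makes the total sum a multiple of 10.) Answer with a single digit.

Partial digits right→left: 3 1 8 6 5 4 7 9 6 0 3
Double every second digit counting from the check-digit position (so the 1st, 3rd, 5th, ... of the partial from the right).
  doubled (with −9 where >9): 6 7 1 5 3 6 → sum 28
  kept as-is: 1 6 4 9 0 → sum 20
Total = 28 + 20 = 48.
Check digit = (10 − (48 mod 10)) mod 10 = 2.

2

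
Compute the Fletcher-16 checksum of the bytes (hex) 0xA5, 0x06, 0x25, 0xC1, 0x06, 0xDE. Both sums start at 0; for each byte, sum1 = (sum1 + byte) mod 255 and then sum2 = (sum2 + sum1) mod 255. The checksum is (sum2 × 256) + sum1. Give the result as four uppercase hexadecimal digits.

C477

Running sums (mod 255):
  after byte 0 (0xA5): sum1=165, sum2=165
  after byte 1 (0x06): sum1=171, sum2=81
  after byte 2 (0x25): sum1=208, sum2=34
  after byte 3 (0xC1): sum1=146, sum2=180
  after byte 4 (0x06): sum1=152, sum2=77
  after byte 5 (0xDE): sum1=119, sum2=196
Checksum = sum2·256 + sum1 = 196·256 + 119 = 50295 = 0xC477.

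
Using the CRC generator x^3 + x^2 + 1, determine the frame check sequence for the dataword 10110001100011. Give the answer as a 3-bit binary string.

111

Append 3 zeros: 10110001100011000. Divide by 1101 (XOR where the leading bit is 1):
  pos 0: 1011 XOR 1101 = 0110
  pos 1: 1100 XOR 1101 = 0001
  pos 4: 1001 XOR 1101 = 0100
  pos 5: 1001 XOR 1101 = 0100
  pos 6: 1000 XOR 1101 = 0101
  pos 7: 1010 XOR 1101 = 0111
  pos 8: 1110 XOR 1101 = 0011
  pos 10: 1111 XOR 1101 = 0010
  pos 12: 1000 XOR 1101 = 0101
  pos 13: 1010 XOR 1101 = 0111
Remainder (last 3 bits) = 111. This is the CRC / FCS.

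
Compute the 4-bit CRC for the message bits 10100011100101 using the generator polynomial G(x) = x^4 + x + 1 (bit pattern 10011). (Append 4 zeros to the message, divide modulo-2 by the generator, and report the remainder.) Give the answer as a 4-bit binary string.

Append 4 zeros: 101000111001010000. Divide by 10011 (XOR where the leading bit is 1):
  pos 0: 10100 XOR 10011 = 00111
  pos 2: 11101 XOR 10011 = 01110
  pos 3: 11101 XOR 10011 = 01110
  pos 4: 11101 XOR 10011 = 01110
  pos 5: 11100 XOR 10011 = 01111
  pos 6: 11110 XOR 10011 = 01101
  pos 7: 11011 XOR 10011 = 01000
  pos 8: 10000 XOR 10011 = 00011
  pos 11: 11100 XOR 10011 = 01111
  pos 12: 11110 XOR 10011 = 01101
  pos 13: 11010 XOR 10011 = 01001
Remainder (last 4 bits) = 1001. This is the CRC / FCS.

1001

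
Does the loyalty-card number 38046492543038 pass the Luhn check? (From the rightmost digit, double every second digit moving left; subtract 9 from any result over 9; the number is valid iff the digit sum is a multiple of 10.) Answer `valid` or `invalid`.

invalid

From the right, keep odd positions and double even positions (subtract 9 from any doubled value over 9):
  doubled (positions 2,4,...): 6 6 1 9 3 0 6 → sum 31
  kept (positions 1,3,...): 8 0 4 2 4 4 8 → sum 30
Total = 61.
61 mod 10 = 1, so the number is invalid.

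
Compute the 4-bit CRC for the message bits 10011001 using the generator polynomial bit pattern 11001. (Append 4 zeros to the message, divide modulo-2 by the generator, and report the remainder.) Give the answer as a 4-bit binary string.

1101

Append 4 zeros: 100110010000. Divide by 11001 (XOR where the leading bit is 1):
  pos 0: 10011 XOR 11001 = 01010
  pos 1: 10100 XOR 11001 = 01101
  pos 2: 11010 XOR 11001 = 00011
  pos 5: 11100 XOR 11001 = 00101
  pos 7: 10100 XOR 11001 = 01101
Remainder (last 4 bits) = 1101. This is the CRC / FCS.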